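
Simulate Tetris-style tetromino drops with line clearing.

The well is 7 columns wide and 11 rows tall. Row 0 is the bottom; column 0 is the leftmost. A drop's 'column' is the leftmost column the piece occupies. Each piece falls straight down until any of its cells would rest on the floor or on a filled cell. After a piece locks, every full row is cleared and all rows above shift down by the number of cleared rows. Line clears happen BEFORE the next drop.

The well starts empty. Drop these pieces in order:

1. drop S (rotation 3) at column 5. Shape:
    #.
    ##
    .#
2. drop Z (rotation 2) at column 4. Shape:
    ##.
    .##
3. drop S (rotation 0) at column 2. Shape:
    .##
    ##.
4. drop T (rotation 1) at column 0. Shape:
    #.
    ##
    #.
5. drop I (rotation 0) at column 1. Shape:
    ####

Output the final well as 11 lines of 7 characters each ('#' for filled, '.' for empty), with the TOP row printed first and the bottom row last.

Answer: .......
.......
.......
.......
.####..
...##..
..####.
.....##
#....#.
##...##
#.....#

Derivation:
Drop 1: S rot3 at col 5 lands with bottom-row=0; cleared 0 line(s) (total 0); column heights now [0 0 0 0 0 3 2], max=3
Drop 2: Z rot2 at col 4 lands with bottom-row=3; cleared 0 line(s) (total 0); column heights now [0 0 0 0 5 5 4], max=5
Drop 3: S rot0 at col 2 lands with bottom-row=4; cleared 0 line(s) (total 0); column heights now [0 0 5 6 6 5 4], max=6
Drop 4: T rot1 at col 0 lands with bottom-row=0; cleared 0 line(s) (total 0); column heights now [3 2 5 6 6 5 4], max=6
Drop 5: I rot0 at col 1 lands with bottom-row=6; cleared 0 line(s) (total 0); column heights now [3 7 7 7 7 5 4], max=7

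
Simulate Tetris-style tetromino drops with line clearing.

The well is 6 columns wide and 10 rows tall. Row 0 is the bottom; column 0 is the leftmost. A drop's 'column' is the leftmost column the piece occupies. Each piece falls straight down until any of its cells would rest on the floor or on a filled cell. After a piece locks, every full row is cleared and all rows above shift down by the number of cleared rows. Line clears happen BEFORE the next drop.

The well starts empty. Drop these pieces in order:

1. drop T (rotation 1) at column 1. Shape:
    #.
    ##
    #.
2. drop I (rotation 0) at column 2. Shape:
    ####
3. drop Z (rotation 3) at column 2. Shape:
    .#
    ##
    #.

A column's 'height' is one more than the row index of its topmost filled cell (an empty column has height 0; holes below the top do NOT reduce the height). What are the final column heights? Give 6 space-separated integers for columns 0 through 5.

Answer: 0 3 5 6 3 3

Derivation:
Drop 1: T rot1 at col 1 lands with bottom-row=0; cleared 0 line(s) (total 0); column heights now [0 3 2 0 0 0], max=3
Drop 2: I rot0 at col 2 lands with bottom-row=2; cleared 0 line(s) (total 0); column heights now [0 3 3 3 3 3], max=3
Drop 3: Z rot3 at col 2 lands with bottom-row=3; cleared 0 line(s) (total 0); column heights now [0 3 5 6 3 3], max=6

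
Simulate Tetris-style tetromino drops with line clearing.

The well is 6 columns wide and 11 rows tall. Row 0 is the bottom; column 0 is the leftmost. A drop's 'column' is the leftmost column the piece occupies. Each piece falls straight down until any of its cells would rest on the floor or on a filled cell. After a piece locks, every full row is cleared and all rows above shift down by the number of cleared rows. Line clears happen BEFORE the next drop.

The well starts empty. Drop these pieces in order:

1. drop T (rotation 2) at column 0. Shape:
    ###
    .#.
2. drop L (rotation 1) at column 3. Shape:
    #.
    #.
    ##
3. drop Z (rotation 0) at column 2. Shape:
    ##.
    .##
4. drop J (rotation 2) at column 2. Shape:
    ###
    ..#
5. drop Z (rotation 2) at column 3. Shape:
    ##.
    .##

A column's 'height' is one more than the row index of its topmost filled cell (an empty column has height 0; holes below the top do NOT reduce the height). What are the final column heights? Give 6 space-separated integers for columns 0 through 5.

Answer: 2 2 6 8 8 7

Derivation:
Drop 1: T rot2 at col 0 lands with bottom-row=0; cleared 0 line(s) (total 0); column heights now [2 2 2 0 0 0], max=2
Drop 2: L rot1 at col 3 lands with bottom-row=0; cleared 0 line(s) (total 0); column heights now [2 2 2 3 1 0], max=3
Drop 3: Z rot0 at col 2 lands with bottom-row=3; cleared 0 line(s) (total 0); column heights now [2 2 5 5 4 0], max=5
Drop 4: J rot2 at col 2 lands with bottom-row=4; cleared 0 line(s) (total 0); column heights now [2 2 6 6 6 0], max=6
Drop 5: Z rot2 at col 3 lands with bottom-row=6; cleared 0 line(s) (total 0); column heights now [2 2 6 8 8 7], max=8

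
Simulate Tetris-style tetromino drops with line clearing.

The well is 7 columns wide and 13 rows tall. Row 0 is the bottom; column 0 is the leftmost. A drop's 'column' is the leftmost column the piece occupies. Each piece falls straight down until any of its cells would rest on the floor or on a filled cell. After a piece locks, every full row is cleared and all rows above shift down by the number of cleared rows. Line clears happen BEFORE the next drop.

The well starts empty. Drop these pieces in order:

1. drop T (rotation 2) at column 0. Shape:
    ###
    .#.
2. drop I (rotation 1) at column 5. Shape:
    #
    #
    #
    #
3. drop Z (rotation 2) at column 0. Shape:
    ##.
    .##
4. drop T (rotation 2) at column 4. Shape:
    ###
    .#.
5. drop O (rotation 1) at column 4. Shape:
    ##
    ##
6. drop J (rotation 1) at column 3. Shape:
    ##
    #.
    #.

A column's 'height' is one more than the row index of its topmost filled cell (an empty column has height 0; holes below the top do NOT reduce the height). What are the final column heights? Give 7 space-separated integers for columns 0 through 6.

Drop 1: T rot2 at col 0 lands with bottom-row=0; cleared 0 line(s) (total 0); column heights now [2 2 2 0 0 0 0], max=2
Drop 2: I rot1 at col 5 lands with bottom-row=0; cleared 0 line(s) (total 0); column heights now [2 2 2 0 0 4 0], max=4
Drop 3: Z rot2 at col 0 lands with bottom-row=2; cleared 0 line(s) (total 0); column heights now [4 4 3 0 0 4 0], max=4
Drop 4: T rot2 at col 4 lands with bottom-row=4; cleared 0 line(s) (total 0); column heights now [4 4 3 0 6 6 6], max=6
Drop 5: O rot1 at col 4 lands with bottom-row=6; cleared 0 line(s) (total 0); column heights now [4 4 3 0 8 8 6], max=8
Drop 6: J rot1 at col 3 lands with bottom-row=6; cleared 0 line(s) (total 0); column heights now [4 4 3 9 9 8 6], max=9

Answer: 4 4 3 9 9 8 6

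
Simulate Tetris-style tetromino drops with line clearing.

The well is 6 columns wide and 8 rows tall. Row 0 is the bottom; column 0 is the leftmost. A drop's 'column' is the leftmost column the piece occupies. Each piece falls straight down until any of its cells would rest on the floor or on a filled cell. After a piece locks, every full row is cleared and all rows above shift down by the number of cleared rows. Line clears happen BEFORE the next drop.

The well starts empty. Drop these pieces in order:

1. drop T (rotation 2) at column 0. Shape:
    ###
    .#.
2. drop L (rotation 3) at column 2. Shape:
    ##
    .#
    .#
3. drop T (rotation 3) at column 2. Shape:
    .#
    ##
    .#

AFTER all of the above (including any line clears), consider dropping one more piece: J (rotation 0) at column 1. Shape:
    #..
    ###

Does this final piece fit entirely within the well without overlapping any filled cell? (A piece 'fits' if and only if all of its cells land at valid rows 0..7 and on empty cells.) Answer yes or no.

Drop 1: T rot2 at col 0 lands with bottom-row=0; cleared 0 line(s) (total 0); column heights now [2 2 2 0 0 0], max=2
Drop 2: L rot3 at col 2 lands with bottom-row=0; cleared 0 line(s) (total 0); column heights now [2 2 3 3 0 0], max=3
Drop 3: T rot3 at col 2 lands with bottom-row=3; cleared 0 line(s) (total 0); column heights now [2 2 5 6 0 0], max=6
Test piece J rot0 at col 1 (width 3): heights before test = [2 2 5 6 0 0]; fits = True

Answer: yes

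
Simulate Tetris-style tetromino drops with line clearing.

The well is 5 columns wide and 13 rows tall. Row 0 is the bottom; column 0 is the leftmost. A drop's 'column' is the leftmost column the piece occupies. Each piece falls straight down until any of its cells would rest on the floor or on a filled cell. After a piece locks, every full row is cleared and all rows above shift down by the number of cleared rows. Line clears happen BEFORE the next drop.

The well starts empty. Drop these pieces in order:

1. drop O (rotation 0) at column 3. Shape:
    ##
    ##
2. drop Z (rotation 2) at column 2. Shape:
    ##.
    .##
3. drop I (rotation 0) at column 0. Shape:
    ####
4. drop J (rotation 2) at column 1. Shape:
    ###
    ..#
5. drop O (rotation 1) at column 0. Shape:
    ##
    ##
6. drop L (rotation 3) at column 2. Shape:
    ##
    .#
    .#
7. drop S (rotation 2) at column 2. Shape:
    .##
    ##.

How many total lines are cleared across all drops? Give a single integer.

Drop 1: O rot0 at col 3 lands with bottom-row=0; cleared 0 line(s) (total 0); column heights now [0 0 0 2 2], max=2
Drop 2: Z rot2 at col 2 lands with bottom-row=2; cleared 0 line(s) (total 0); column heights now [0 0 4 4 3], max=4
Drop 3: I rot0 at col 0 lands with bottom-row=4; cleared 0 line(s) (total 0); column heights now [5 5 5 5 3], max=5
Drop 4: J rot2 at col 1 lands with bottom-row=5; cleared 0 line(s) (total 0); column heights now [5 7 7 7 3], max=7
Drop 5: O rot1 at col 0 lands with bottom-row=7; cleared 0 line(s) (total 0); column heights now [9 9 7 7 3], max=9
Drop 6: L rot3 at col 2 lands with bottom-row=7; cleared 0 line(s) (total 0); column heights now [9 9 10 10 3], max=10
Drop 7: S rot2 at col 2 lands with bottom-row=10; cleared 0 line(s) (total 0); column heights now [9 9 11 12 12], max=12

Answer: 0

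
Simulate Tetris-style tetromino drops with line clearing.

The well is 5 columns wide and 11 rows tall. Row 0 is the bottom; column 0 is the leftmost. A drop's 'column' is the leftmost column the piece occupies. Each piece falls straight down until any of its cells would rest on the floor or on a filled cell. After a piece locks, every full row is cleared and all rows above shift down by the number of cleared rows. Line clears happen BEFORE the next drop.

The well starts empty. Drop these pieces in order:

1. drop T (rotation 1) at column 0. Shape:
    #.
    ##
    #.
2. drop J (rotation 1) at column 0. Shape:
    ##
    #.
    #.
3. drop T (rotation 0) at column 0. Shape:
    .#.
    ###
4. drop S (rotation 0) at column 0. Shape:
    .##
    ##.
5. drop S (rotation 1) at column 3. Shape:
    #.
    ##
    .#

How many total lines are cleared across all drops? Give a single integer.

Answer: 0

Derivation:
Drop 1: T rot1 at col 0 lands with bottom-row=0; cleared 0 line(s) (total 0); column heights now [3 2 0 0 0], max=3
Drop 2: J rot1 at col 0 lands with bottom-row=3; cleared 0 line(s) (total 0); column heights now [6 6 0 0 0], max=6
Drop 3: T rot0 at col 0 lands with bottom-row=6; cleared 0 line(s) (total 0); column heights now [7 8 7 0 0], max=8
Drop 4: S rot0 at col 0 lands with bottom-row=8; cleared 0 line(s) (total 0); column heights now [9 10 10 0 0], max=10
Drop 5: S rot1 at col 3 lands with bottom-row=0; cleared 0 line(s) (total 0); column heights now [9 10 10 3 2], max=10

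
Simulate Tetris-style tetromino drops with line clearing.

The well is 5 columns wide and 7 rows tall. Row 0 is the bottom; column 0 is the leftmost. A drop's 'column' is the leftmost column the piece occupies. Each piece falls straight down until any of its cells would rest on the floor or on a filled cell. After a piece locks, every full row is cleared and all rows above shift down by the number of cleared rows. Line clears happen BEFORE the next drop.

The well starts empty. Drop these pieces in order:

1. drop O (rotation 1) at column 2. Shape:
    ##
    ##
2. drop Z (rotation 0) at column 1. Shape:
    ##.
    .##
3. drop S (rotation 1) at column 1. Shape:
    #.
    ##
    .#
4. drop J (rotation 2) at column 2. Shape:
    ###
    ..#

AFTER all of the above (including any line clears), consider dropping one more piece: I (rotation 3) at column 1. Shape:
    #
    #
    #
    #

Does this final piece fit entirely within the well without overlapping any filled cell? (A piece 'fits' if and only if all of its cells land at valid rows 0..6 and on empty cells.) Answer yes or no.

Drop 1: O rot1 at col 2 lands with bottom-row=0; cleared 0 line(s) (total 0); column heights now [0 0 2 2 0], max=2
Drop 2: Z rot0 at col 1 lands with bottom-row=2; cleared 0 line(s) (total 0); column heights now [0 4 4 3 0], max=4
Drop 3: S rot1 at col 1 lands with bottom-row=4; cleared 0 line(s) (total 0); column heights now [0 7 6 3 0], max=7
Drop 4: J rot2 at col 2 lands with bottom-row=5; cleared 0 line(s) (total 0); column heights now [0 7 7 7 7], max=7
Test piece I rot3 at col 1 (width 1): heights before test = [0 7 7 7 7]; fits = False

Answer: no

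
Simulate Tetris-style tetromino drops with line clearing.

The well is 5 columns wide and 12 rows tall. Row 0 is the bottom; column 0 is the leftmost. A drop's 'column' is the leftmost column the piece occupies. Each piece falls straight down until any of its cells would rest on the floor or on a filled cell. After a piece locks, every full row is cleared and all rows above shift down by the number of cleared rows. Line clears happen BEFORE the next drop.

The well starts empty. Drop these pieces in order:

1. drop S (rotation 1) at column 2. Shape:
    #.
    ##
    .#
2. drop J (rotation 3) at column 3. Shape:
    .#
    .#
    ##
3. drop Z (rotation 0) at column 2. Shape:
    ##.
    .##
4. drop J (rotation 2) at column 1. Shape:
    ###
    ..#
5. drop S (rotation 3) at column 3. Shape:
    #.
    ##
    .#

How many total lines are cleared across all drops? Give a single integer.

Answer: 0

Derivation:
Drop 1: S rot1 at col 2 lands with bottom-row=0; cleared 0 line(s) (total 0); column heights now [0 0 3 2 0], max=3
Drop 2: J rot3 at col 3 lands with bottom-row=2; cleared 0 line(s) (total 0); column heights now [0 0 3 3 5], max=5
Drop 3: Z rot0 at col 2 lands with bottom-row=5; cleared 0 line(s) (total 0); column heights now [0 0 7 7 6], max=7
Drop 4: J rot2 at col 1 lands with bottom-row=7; cleared 0 line(s) (total 0); column heights now [0 9 9 9 6], max=9
Drop 5: S rot3 at col 3 lands with bottom-row=8; cleared 0 line(s) (total 0); column heights now [0 9 9 11 10], max=11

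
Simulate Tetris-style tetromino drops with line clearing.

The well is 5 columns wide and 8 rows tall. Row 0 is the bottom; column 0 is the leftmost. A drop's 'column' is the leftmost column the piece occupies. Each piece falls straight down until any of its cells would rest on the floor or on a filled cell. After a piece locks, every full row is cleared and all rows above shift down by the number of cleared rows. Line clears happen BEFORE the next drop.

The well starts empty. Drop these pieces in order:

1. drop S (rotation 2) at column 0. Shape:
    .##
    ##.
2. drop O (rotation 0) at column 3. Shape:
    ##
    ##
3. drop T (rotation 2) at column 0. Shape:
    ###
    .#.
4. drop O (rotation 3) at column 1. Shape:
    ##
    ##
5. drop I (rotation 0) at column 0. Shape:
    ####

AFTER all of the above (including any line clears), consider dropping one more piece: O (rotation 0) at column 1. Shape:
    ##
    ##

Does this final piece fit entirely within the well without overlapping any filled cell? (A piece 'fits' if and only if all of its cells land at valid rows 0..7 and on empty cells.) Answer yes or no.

Answer: no

Derivation:
Drop 1: S rot2 at col 0 lands with bottom-row=0; cleared 0 line(s) (total 0); column heights now [1 2 2 0 0], max=2
Drop 2: O rot0 at col 3 lands with bottom-row=0; cleared 0 line(s) (total 0); column heights now [1 2 2 2 2], max=2
Drop 3: T rot2 at col 0 lands with bottom-row=2; cleared 0 line(s) (total 0); column heights now [4 4 4 2 2], max=4
Drop 4: O rot3 at col 1 lands with bottom-row=4; cleared 0 line(s) (total 0); column heights now [4 6 6 2 2], max=6
Drop 5: I rot0 at col 0 lands with bottom-row=6; cleared 0 line(s) (total 0); column heights now [7 7 7 7 2], max=7
Test piece O rot0 at col 1 (width 2): heights before test = [7 7 7 7 2]; fits = False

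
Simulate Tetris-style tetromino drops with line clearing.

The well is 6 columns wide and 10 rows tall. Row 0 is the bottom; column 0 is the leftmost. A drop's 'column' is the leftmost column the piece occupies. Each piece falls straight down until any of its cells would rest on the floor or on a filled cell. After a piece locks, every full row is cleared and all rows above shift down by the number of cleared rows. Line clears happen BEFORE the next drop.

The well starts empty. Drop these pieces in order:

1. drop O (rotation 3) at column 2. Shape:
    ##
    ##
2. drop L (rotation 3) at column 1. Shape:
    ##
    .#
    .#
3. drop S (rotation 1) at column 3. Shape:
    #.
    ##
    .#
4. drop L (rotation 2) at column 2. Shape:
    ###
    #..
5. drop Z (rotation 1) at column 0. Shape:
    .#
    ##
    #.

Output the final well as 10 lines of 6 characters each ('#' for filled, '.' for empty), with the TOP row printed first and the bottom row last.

Answer: ......
......
......
.####.
###...
###...
..##..
..###.
..###.
..##..

Derivation:
Drop 1: O rot3 at col 2 lands with bottom-row=0; cleared 0 line(s) (total 0); column heights now [0 0 2 2 0 0], max=2
Drop 2: L rot3 at col 1 lands with bottom-row=2; cleared 0 line(s) (total 0); column heights now [0 5 5 2 0 0], max=5
Drop 3: S rot1 at col 3 lands with bottom-row=1; cleared 0 line(s) (total 0); column heights now [0 5 5 4 3 0], max=5
Drop 4: L rot2 at col 2 lands with bottom-row=5; cleared 0 line(s) (total 0); column heights now [0 5 7 7 7 0], max=7
Drop 5: Z rot1 at col 0 lands with bottom-row=4; cleared 0 line(s) (total 0); column heights now [6 7 7 7 7 0], max=7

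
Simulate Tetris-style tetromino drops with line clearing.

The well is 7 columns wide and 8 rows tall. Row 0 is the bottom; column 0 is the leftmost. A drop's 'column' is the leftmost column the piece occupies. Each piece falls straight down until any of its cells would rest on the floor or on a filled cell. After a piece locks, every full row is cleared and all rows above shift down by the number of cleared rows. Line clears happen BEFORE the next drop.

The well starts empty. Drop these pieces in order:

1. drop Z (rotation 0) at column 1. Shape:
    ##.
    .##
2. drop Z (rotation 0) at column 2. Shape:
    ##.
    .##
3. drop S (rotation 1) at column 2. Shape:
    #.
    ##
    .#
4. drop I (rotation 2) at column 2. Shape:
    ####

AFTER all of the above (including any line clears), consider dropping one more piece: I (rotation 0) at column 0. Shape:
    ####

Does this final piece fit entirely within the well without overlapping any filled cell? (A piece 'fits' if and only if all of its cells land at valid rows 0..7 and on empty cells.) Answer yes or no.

Drop 1: Z rot0 at col 1 lands with bottom-row=0; cleared 0 line(s) (total 0); column heights now [0 2 2 1 0 0 0], max=2
Drop 2: Z rot0 at col 2 lands with bottom-row=1; cleared 0 line(s) (total 0); column heights now [0 2 3 3 2 0 0], max=3
Drop 3: S rot1 at col 2 lands with bottom-row=3; cleared 0 line(s) (total 0); column heights now [0 2 6 5 2 0 0], max=6
Drop 4: I rot2 at col 2 lands with bottom-row=6; cleared 0 line(s) (total 0); column heights now [0 2 7 7 7 7 0], max=7
Test piece I rot0 at col 0 (width 4): heights before test = [0 2 7 7 7 7 0]; fits = True

Answer: yes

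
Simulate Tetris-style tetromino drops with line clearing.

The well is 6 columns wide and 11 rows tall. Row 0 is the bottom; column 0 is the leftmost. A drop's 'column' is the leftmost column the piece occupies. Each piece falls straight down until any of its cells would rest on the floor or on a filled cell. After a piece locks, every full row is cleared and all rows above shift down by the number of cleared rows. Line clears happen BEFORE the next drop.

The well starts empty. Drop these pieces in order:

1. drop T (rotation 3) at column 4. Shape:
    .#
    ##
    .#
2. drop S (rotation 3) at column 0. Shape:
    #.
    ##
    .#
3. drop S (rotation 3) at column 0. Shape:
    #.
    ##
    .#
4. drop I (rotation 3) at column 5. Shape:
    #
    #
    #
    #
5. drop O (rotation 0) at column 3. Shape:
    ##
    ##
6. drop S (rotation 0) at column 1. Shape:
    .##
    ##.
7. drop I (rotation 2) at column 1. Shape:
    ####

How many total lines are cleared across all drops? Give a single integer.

Answer: 0

Derivation:
Drop 1: T rot3 at col 4 lands with bottom-row=0; cleared 0 line(s) (total 0); column heights now [0 0 0 0 2 3], max=3
Drop 2: S rot3 at col 0 lands with bottom-row=0; cleared 0 line(s) (total 0); column heights now [3 2 0 0 2 3], max=3
Drop 3: S rot3 at col 0 lands with bottom-row=2; cleared 0 line(s) (total 0); column heights now [5 4 0 0 2 3], max=5
Drop 4: I rot3 at col 5 lands with bottom-row=3; cleared 0 line(s) (total 0); column heights now [5 4 0 0 2 7], max=7
Drop 5: O rot0 at col 3 lands with bottom-row=2; cleared 0 line(s) (total 0); column heights now [5 4 0 4 4 7], max=7
Drop 6: S rot0 at col 1 lands with bottom-row=4; cleared 0 line(s) (total 0); column heights now [5 5 6 6 4 7], max=7
Drop 7: I rot2 at col 1 lands with bottom-row=6; cleared 0 line(s) (total 0); column heights now [5 7 7 7 7 7], max=7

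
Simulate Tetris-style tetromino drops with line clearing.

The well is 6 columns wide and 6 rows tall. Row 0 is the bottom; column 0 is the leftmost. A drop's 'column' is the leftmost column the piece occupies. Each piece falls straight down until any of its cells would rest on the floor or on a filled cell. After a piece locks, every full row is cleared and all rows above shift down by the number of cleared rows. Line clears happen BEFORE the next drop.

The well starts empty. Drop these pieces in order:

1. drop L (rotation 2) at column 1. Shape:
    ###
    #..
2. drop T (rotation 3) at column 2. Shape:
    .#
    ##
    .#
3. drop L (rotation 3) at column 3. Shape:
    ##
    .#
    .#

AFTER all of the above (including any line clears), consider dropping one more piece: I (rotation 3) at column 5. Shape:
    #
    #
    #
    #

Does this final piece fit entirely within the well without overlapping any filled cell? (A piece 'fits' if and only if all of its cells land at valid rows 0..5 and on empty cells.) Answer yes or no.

Answer: yes

Derivation:
Drop 1: L rot2 at col 1 lands with bottom-row=0; cleared 0 line(s) (total 0); column heights now [0 2 2 2 0 0], max=2
Drop 2: T rot3 at col 2 lands with bottom-row=2; cleared 0 line(s) (total 0); column heights now [0 2 4 5 0 0], max=5
Drop 3: L rot3 at col 3 lands with bottom-row=3; cleared 0 line(s) (total 0); column heights now [0 2 4 6 6 0], max=6
Test piece I rot3 at col 5 (width 1): heights before test = [0 2 4 6 6 0]; fits = True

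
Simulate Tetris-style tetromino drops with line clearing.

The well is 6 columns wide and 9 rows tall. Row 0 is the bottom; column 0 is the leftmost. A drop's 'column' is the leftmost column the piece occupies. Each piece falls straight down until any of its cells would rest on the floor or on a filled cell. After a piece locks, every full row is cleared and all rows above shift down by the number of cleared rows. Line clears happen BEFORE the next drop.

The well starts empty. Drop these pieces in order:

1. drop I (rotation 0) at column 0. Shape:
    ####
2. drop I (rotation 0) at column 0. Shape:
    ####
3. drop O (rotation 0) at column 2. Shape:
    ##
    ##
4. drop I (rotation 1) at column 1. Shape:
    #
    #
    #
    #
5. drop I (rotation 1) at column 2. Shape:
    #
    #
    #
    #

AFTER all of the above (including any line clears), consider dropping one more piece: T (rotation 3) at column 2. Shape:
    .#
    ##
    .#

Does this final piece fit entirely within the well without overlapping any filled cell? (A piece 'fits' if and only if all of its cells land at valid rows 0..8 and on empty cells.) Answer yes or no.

Drop 1: I rot0 at col 0 lands with bottom-row=0; cleared 0 line(s) (total 0); column heights now [1 1 1 1 0 0], max=1
Drop 2: I rot0 at col 0 lands with bottom-row=1; cleared 0 line(s) (total 0); column heights now [2 2 2 2 0 0], max=2
Drop 3: O rot0 at col 2 lands with bottom-row=2; cleared 0 line(s) (total 0); column heights now [2 2 4 4 0 0], max=4
Drop 4: I rot1 at col 1 lands with bottom-row=2; cleared 0 line(s) (total 0); column heights now [2 6 4 4 0 0], max=6
Drop 5: I rot1 at col 2 lands with bottom-row=4; cleared 0 line(s) (total 0); column heights now [2 6 8 4 0 0], max=8
Test piece T rot3 at col 2 (width 2): heights before test = [2 6 8 4 0 0]; fits = False

Answer: no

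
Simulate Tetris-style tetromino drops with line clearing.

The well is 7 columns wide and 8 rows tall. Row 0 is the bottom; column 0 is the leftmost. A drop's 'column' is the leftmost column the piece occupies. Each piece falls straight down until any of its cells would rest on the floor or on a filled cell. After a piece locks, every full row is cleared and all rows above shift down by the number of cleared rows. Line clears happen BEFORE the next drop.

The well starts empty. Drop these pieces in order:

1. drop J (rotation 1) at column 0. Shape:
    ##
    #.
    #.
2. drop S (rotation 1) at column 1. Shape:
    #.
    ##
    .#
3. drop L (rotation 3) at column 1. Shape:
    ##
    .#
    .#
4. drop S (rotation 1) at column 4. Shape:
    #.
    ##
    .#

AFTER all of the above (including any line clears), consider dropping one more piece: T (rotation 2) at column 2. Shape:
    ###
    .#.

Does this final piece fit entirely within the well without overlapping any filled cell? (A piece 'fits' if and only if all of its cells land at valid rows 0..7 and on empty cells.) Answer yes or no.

Answer: yes

Derivation:
Drop 1: J rot1 at col 0 lands with bottom-row=0; cleared 0 line(s) (total 0); column heights now [3 3 0 0 0 0 0], max=3
Drop 2: S rot1 at col 1 lands with bottom-row=2; cleared 0 line(s) (total 0); column heights now [3 5 4 0 0 0 0], max=5
Drop 3: L rot3 at col 1 lands with bottom-row=4; cleared 0 line(s) (total 0); column heights now [3 7 7 0 0 0 0], max=7
Drop 4: S rot1 at col 4 lands with bottom-row=0; cleared 0 line(s) (total 0); column heights now [3 7 7 0 3 2 0], max=7
Test piece T rot2 at col 2 (width 3): heights before test = [3 7 7 0 3 2 0]; fits = True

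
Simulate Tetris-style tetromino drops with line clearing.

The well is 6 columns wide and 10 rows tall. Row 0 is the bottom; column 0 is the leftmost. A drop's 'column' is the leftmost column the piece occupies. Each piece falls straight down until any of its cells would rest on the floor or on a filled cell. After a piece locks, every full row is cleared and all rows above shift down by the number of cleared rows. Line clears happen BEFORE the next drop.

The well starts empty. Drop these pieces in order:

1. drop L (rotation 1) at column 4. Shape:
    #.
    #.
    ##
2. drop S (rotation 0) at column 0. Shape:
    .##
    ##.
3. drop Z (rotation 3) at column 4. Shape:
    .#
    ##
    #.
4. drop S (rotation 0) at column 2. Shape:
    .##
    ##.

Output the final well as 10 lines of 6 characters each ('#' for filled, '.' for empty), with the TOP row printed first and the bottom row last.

Drop 1: L rot1 at col 4 lands with bottom-row=0; cleared 0 line(s) (total 0); column heights now [0 0 0 0 3 1], max=3
Drop 2: S rot0 at col 0 lands with bottom-row=0; cleared 0 line(s) (total 0); column heights now [1 2 2 0 3 1], max=3
Drop 3: Z rot3 at col 4 lands with bottom-row=3; cleared 0 line(s) (total 0); column heights now [1 2 2 0 5 6], max=6
Drop 4: S rot0 at col 2 lands with bottom-row=4; cleared 0 line(s) (total 0); column heights now [1 2 5 6 6 6], max=6

Answer: ......
......
......
......
...###
..####
....#.
....#.
.##.#.
##..##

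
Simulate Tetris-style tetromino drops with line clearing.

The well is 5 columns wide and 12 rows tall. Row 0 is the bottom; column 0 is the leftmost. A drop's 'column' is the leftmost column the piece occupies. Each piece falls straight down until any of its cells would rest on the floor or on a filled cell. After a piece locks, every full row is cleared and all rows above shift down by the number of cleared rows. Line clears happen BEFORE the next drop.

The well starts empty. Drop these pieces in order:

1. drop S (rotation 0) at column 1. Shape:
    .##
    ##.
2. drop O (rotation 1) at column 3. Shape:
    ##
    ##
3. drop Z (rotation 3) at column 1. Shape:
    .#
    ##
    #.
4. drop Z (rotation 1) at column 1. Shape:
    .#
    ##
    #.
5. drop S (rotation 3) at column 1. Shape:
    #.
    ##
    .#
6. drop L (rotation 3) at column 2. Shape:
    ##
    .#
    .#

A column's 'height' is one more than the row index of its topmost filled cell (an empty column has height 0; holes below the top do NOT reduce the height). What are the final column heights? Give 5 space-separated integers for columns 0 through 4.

Answer: 0 9 9 9 4

Derivation:
Drop 1: S rot0 at col 1 lands with bottom-row=0; cleared 0 line(s) (total 0); column heights now [0 1 2 2 0], max=2
Drop 2: O rot1 at col 3 lands with bottom-row=2; cleared 0 line(s) (total 0); column heights now [0 1 2 4 4], max=4
Drop 3: Z rot3 at col 1 lands with bottom-row=1; cleared 0 line(s) (total 0); column heights now [0 3 4 4 4], max=4
Drop 4: Z rot1 at col 1 lands with bottom-row=3; cleared 0 line(s) (total 0); column heights now [0 5 6 4 4], max=6
Drop 5: S rot3 at col 1 lands with bottom-row=6; cleared 0 line(s) (total 0); column heights now [0 9 8 4 4], max=9
Drop 6: L rot3 at col 2 lands with bottom-row=6; cleared 0 line(s) (total 0); column heights now [0 9 9 9 4], max=9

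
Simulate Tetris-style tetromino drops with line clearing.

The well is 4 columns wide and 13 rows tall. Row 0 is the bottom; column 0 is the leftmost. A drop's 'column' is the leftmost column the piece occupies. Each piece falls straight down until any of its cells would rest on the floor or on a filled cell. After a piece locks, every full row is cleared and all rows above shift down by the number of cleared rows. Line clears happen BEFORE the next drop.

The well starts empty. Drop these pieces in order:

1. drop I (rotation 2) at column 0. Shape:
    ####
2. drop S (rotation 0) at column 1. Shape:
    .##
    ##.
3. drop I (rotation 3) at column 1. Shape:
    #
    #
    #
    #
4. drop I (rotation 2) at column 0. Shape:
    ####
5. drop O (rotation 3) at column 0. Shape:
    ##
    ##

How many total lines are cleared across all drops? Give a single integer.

Drop 1: I rot2 at col 0 lands with bottom-row=0; cleared 1 line(s) (total 1); column heights now [0 0 0 0], max=0
Drop 2: S rot0 at col 1 lands with bottom-row=0; cleared 0 line(s) (total 1); column heights now [0 1 2 2], max=2
Drop 3: I rot3 at col 1 lands with bottom-row=1; cleared 0 line(s) (total 1); column heights now [0 5 2 2], max=5
Drop 4: I rot2 at col 0 lands with bottom-row=5; cleared 1 line(s) (total 2); column heights now [0 5 2 2], max=5
Drop 5: O rot3 at col 0 lands with bottom-row=5; cleared 0 line(s) (total 2); column heights now [7 7 2 2], max=7

Answer: 2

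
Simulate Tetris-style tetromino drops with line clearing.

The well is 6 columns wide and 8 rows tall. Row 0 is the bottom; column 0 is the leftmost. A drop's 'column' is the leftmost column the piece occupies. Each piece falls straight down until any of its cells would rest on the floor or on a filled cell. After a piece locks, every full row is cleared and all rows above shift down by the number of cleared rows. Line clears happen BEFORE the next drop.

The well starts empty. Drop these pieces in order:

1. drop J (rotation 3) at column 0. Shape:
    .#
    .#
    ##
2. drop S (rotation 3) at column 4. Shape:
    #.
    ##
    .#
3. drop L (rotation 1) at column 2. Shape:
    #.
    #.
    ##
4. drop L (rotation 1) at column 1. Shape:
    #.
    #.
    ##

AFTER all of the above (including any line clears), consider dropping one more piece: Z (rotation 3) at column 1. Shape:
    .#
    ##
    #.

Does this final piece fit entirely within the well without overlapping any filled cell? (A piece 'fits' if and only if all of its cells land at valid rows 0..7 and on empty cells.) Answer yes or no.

Drop 1: J rot3 at col 0 lands with bottom-row=0; cleared 0 line(s) (total 0); column heights now [1 3 0 0 0 0], max=3
Drop 2: S rot3 at col 4 lands with bottom-row=0; cleared 0 line(s) (total 0); column heights now [1 3 0 0 3 2], max=3
Drop 3: L rot1 at col 2 lands with bottom-row=0; cleared 0 line(s) (total 0); column heights now [1 3 3 1 3 2], max=3
Drop 4: L rot1 at col 1 lands with bottom-row=3; cleared 0 line(s) (total 0); column heights now [1 6 4 1 3 2], max=6
Test piece Z rot3 at col 1 (width 2): heights before test = [1 6 4 1 3 2]; fits = False

Answer: no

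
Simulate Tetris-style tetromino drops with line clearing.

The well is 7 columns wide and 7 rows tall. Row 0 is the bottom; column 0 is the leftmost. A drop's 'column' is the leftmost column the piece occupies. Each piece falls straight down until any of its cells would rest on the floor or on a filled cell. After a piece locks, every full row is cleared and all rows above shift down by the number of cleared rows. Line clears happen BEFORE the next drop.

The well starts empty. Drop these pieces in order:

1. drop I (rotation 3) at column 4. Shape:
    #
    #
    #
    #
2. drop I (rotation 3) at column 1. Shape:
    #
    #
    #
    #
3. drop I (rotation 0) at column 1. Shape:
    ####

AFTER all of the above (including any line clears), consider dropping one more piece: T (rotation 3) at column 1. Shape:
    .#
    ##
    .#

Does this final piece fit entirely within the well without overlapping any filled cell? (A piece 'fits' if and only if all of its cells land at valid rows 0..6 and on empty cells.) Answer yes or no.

Answer: no

Derivation:
Drop 1: I rot3 at col 4 lands with bottom-row=0; cleared 0 line(s) (total 0); column heights now [0 0 0 0 4 0 0], max=4
Drop 2: I rot3 at col 1 lands with bottom-row=0; cleared 0 line(s) (total 0); column heights now [0 4 0 0 4 0 0], max=4
Drop 3: I rot0 at col 1 lands with bottom-row=4; cleared 0 line(s) (total 0); column heights now [0 5 5 5 5 0 0], max=5
Test piece T rot3 at col 1 (width 2): heights before test = [0 5 5 5 5 0 0]; fits = False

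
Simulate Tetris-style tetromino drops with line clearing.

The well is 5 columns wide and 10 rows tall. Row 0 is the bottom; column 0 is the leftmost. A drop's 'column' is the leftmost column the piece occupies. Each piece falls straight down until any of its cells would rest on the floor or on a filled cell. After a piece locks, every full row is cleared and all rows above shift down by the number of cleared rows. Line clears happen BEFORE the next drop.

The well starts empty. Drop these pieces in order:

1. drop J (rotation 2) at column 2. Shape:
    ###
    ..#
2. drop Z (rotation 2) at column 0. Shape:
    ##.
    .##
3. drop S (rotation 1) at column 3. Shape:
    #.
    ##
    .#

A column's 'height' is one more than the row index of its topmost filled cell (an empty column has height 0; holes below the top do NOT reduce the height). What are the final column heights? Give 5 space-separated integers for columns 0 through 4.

Drop 1: J rot2 at col 2 lands with bottom-row=0; cleared 0 line(s) (total 0); column heights now [0 0 2 2 2], max=2
Drop 2: Z rot2 at col 0 lands with bottom-row=2; cleared 0 line(s) (total 0); column heights now [4 4 3 2 2], max=4
Drop 3: S rot1 at col 3 lands with bottom-row=2; cleared 0 line(s) (total 0); column heights now [4 4 3 5 4], max=5

Answer: 4 4 3 5 4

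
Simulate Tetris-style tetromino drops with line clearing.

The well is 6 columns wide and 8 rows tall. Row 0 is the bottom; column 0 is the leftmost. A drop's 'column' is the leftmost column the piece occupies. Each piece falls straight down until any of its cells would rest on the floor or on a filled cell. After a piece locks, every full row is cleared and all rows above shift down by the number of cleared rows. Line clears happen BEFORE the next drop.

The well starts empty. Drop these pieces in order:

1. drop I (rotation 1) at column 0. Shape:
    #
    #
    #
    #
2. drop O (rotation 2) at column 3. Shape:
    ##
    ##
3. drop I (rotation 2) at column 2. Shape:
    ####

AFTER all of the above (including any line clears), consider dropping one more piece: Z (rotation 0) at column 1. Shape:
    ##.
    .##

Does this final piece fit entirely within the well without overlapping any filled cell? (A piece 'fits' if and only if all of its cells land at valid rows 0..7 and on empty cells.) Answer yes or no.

Answer: yes

Derivation:
Drop 1: I rot1 at col 0 lands with bottom-row=0; cleared 0 line(s) (total 0); column heights now [4 0 0 0 0 0], max=4
Drop 2: O rot2 at col 3 lands with bottom-row=0; cleared 0 line(s) (total 0); column heights now [4 0 0 2 2 0], max=4
Drop 3: I rot2 at col 2 lands with bottom-row=2; cleared 0 line(s) (total 0); column heights now [4 0 3 3 3 3], max=4
Test piece Z rot0 at col 1 (width 3): heights before test = [4 0 3 3 3 3]; fits = True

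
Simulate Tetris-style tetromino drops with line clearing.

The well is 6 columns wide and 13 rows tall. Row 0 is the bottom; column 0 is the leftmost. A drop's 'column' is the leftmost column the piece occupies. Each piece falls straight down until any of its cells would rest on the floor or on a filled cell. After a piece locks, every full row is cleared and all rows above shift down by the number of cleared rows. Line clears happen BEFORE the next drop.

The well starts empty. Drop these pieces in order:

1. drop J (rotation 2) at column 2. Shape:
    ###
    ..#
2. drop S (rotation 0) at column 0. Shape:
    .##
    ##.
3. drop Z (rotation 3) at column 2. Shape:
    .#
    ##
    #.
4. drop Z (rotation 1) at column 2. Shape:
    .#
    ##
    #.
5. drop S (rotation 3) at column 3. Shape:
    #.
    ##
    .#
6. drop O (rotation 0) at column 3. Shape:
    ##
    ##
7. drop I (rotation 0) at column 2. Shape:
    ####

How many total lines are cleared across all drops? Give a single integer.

Answer: 0

Derivation:
Drop 1: J rot2 at col 2 lands with bottom-row=0; cleared 0 line(s) (total 0); column heights now [0 0 2 2 2 0], max=2
Drop 2: S rot0 at col 0 lands with bottom-row=1; cleared 0 line(s) (total 0); column heights now [2 3 3 2 2 0], max=3
Drop 3: Z rot3 at col 2 lands with bottom-row=3; cleared 0 line(s) (total 0); column heights now [2 3 5 6 2 0], max=6
Drop 4: Z rot1 at col 2 lands with bottom-row=5; cleared 0 line(s) (total 0); column heights now [2 3 7 8 2 0], max=8
Drop 5: S rot3 at col 3 lands with bottom-row=7; cleared 0 line(s) (total 0); column heights now [2 3 7 10 9 0], max=10
Drop 6: O rot0 at col 3 lands with bottom-row=10; cleared 0 line(s) (total 0); column heights now [2 3 7 12 12 0], max=12
Drop 7: I rot0 at col 2 lands with bottom-row=12; cleared 0 line(s) (total 0); column heights now [2 3 13 13 13 13], max=13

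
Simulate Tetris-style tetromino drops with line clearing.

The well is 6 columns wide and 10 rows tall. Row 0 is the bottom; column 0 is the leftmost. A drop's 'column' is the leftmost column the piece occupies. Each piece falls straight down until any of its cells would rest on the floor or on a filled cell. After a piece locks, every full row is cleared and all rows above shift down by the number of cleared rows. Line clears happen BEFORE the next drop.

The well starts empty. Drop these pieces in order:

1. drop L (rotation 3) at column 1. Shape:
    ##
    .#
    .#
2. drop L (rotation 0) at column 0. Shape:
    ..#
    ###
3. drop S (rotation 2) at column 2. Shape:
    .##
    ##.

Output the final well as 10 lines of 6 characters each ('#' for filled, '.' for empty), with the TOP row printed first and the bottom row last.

Drop 1: L rot3 at col 1 lands with bottom-row=0; cleared 0 line(s) (total 0); column heights now [0 3 3 0 0 0], max=3
Drop 2: L rot0 at col 0 lands with bottom-row=3; cleared 0 line(s) (total 0); column heights now [4 4 5 0 0 0], max=5
Drop 3: S rot2 at col 2 lands with bottom-row=5; cleared 0 line(s) (total 0); column heights now [4 4 6 7 7 0], max=7

Answer: ......
......
......
...##.
..##..
..#...
###...
.##...
..#...
..#...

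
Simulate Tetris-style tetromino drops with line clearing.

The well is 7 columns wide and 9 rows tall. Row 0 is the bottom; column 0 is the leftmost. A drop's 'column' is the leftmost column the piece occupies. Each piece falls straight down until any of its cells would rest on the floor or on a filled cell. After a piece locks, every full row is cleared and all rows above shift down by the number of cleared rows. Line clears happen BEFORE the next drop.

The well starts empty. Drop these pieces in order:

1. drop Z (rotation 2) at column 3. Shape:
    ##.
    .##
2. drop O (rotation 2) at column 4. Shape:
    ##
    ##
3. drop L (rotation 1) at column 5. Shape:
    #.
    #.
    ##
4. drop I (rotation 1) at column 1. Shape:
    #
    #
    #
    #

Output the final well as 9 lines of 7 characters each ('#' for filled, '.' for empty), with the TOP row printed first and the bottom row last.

Answer: .......
.......
.....#.
.....#.
.....##
.#..##.
.#..##.
.#.##..
.#..##.

Derivation:
Drop 1: Z rot2 at col 3 lands with bottom-row=0; cleared 0 line(s) (total 0); column heights now [0 0 0 2 2 1 0], max=2
Drop 2: O rot2 at col 4 lands with bottom-row=2; cleared 0 line(s) (total 0); column heights now [0 0 0 2 4 4 0], max=4
Drop 3: L rot1 at col 5 lands with bottom-row=4; cleared 0 line(s) (total 0); column heights now [0 0 0 2 4 7 5], max=7
Drop 4: I rot1 at col 1 lands with bottom-row=0; cleared 0 line(s) (total 0); column heights now [0 4 0 2 4 7 5], max=7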